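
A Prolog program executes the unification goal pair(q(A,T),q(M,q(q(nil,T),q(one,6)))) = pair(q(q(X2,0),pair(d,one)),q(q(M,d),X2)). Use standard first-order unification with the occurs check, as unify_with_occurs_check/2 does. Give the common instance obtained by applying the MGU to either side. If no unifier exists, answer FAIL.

Decompose pair/2: q(A,T) = q(q(X2,0),pair(d,one)),  q(M,q(q(nil,T),q(one,6))) = q(q(M,d),X2).
Decompose q/2: A = q(X2,0),  T = pair(d,one).
Bind A := q(X2,0); no other remaining equation mentions A.
Bind T := pair(d,one); substituting into the remaining equation gives: q(M,q(q(nil,pair(d,one)),q(one,6))) = q(q(M,d),X2).
Decompose q/2: M = q(M,d),  q(q(nil,pair(d,one)),q(one,6)) = X2.
Occurs check fails: M occurs in q(M,d); the equation M = q(M,d) has no finite solution.

FAIL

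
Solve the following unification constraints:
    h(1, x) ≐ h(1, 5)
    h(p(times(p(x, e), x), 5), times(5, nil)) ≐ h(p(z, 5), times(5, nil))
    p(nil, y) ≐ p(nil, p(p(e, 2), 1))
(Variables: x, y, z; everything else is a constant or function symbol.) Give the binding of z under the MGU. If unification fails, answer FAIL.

times(p(5, e), 5)

Decompose h/2: 1 ≐ 1,  x ≐ 5.
Delete trivial equation 1 ≐ 1.
Bind x := 5; substituting into the one remaining equation that mentions x gives: h(p(times(p(5, e), 5), 5), times(5, nil)) ≐ h(p(z, 5), times(5, nil)).
Decompose h/2: p(times(p(5, e), 5), 5) ≐ p(z, 5),  times(5, nil) ≐ times(5, nil).
Decompose p/2: times(p(5, e), 5) ≐ z,  5 ≐ 5.
Bind z := times(p(5, e), 5); no other remaining equation mentions z.
Delete trivial equation 5 ≐ 5.
Delete trivial equation times(5, nil) ≐ times(5, nil).
Decompose p/2: nil ≐ nil,  y ≐ p(p(e, 2), 1).
Delete trivial equation nil ≐ nil.
Bind y := p(p(e, 2), 1).
MGU = { x := 5, z := times(p(5, e), 5), y := p(p(e, 2), 1) }, so z := times(p(5, e), 5).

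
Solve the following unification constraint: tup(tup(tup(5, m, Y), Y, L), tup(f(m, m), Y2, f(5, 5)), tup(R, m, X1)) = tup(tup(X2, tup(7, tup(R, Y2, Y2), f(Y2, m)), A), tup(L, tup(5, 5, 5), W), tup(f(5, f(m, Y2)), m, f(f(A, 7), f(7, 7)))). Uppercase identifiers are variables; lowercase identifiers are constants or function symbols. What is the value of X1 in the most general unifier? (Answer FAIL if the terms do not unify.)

Decompose tup/3: tup(tup(5, m, Y), Y, L) = tup(X2, tup(7, tup(R, Y2, Y2), f(Y2, m)), A),  tup(f(m, m), Y2, f(5, 5)) = tup(L, tup(5, 5, 5), W),  tup(R, m, X1) = tup(f(5, f(m, Y2)), m, f(f(A, 7), f(7, 7))).
Decompose tup/3: tup(5, m, Y) = X2,  Y = tup(7, tup(R, Y2, Y2), f(Y2, m)),  L = A.
Bind X2 := tup(5, m, Y); no other remaining equation mentions X2.
Bind Y := tup(7, tup(R, Y2, Y2), f(Y2, m)); no other remaining equation mentions Y. Substituting into the earlier binding gives X2 := tup(5, m, tup(7, tup(R, Y2, Y2), f(Y2, m))).
Bind L := A; substituting into the one remaining equation that mentions L gives: tup(f(m, m), Y2, f(5, 5)) = tup(A, tup(5, 5, 5), W).
Decompose tup/3: f(m, m) = A,  Y2 = tup(5, 5, 5),  f(5, 5) = W.
Bind A := f(m, m); substituting into the one remaining equation that mentions A gives: tup(R, m, X1) = tup(f(5, f(m, Y2)), m, f(f(f(m, m), 7), f(7, 7))). Substituting into the earlier binding gives L := f(m, m).
Bind Y2 := tup(5, 5, 5); substituting into the one remaining equation that mentions Y2 gives: tup(R, m, X1) = tup(f(5, f(m, tup(5, 5, 5))), m, f(f(f(m, m), 7), f(7, 7))). Substituting into the earlier bindings gives X2 := tup(5, m, tup(7, tup(R, tup(5, 5, 5), tup(5, 5, 5)), f(tup(5, 5, 5), m))), Y := tup(7, tup(R, tup(5, 5, 5), tup(5, 5, 5)), f(tup(5, 5, 5), m)).
Bind W := f(5, 5); no other remaining equation mentions W.
Decompose tup/3: R = f(5, f(m, tup(5, 5, 5))),  m = m,  X1 = f(f(f(m, m), 7), f(7, 7)).
Bind R := f(5, f(m, tup(5, 5, 5))); no other remaining equation mentions R. Substituting into the earlier bindings gives X2 := tup(5, m, tup(7, tup(f(5, f(m, tup(5, 5, 5))), tup(5, 5, 5), tup(5, 5, 5)), f(tup(5, 5, 5), m))), Y := tup(7, tup(f(5, f(m, tup(5, 5, 5))), tup(5, 5, 5), tup(5, 5, 5)), f(tup(5, 5, 5), m)).
Delete trivial equation m = m.
Bind X1 := f(f(f(m, m), 7), f(7, 7)).
MGU = { X2 := tup(5, m, tup(7, tup(f(5, f(m, tup(5, 5, 5))), tup(5, 5, 5), tup(5, 5, 5)), f(tup(5, 5, 5), m))), Y := tup(7, tup(f(5, f(m, tup(5, 5, 5))), tup(5, 5, 5), tup(5, 5, 5)), f(tup(5, 5, 5), m)), L := f(m, m), A := f(m, m), Y2 := tup(5, 5, 5), W := f(5, 5), R := f(5, f(m, tup(5, 5, 5))), X1 := f(f(f(m, m), 7), f(7, 7)) }, so X1 := f(f(f(m, m), 7), f(7, 7)).

f(f(f(m, m), 7), f(7, 7))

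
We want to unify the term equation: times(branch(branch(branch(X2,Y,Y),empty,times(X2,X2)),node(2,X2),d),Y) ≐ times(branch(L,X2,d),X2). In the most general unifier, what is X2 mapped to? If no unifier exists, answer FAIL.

FAIL

Decompose times/2: branch(branch(branch(X2,Y,Y),empty,times(X2,X2)),node(2,X2),d) ≐ branch(L,X2,d),  Y ≐ X2.
Decompose branch/3: branch(branch(X2,Y,Y),empty,times(X2,X2)) ≐ L,  node(2,X2) ≐ X2,  d ≐ d.
Bind L := branch(branch(X2,Y,Y),empty,times(X2,X2)); no other remaining equation mentions L.
Occurs check fails: X2 occurs in node(2,X2); the equation X2 ≐ node(2,X2) has no finite solution.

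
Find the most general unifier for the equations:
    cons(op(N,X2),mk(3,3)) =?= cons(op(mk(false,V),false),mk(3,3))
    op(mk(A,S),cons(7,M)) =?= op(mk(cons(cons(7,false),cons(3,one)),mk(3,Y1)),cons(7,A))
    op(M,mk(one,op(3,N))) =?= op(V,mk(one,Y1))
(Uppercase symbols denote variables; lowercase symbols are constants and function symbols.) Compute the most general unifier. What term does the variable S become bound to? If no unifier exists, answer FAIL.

mk(3,op(3,mk(false,cons(cons(7,false),cons(3,one)))))

Decompose cons/2: op(N,X2) =?= op(mk(false,V),false),  mk(3,3) =?= mk(3,3).
Decompose op/2: N =?= mk(false,V),  X2 =?= false.
Bind N := mk(false,V); substituting into the one remaining equation that mentions N gives: op(M,mk(one,op(3,mk(false,V)))) =?= op(V,mk(one,Y1)).
Bind X2 := false; no other remaining equation mentions X2.
Delete trivial equation mk(3,3) =?= mk(3,3).
Decompose op/2: mk(A,S) =?= mk(cons(cons(7,false),cons(3,one)),mk(3,Y1)),  cons(7,M) =?= cons(7,A).
Decompose mk/2: A =?= cons(cons(7,false),cons(3,one)),  S =?= mk(3,Y1).
Bind A := cons(cons(7,false),cons(3,one)); substituting into the one remaining equation that mentions A gives: cons(7,M) =?= cons(7,cons(cons(7,false),cons(3,one))).
Bind S := mk(3,Y1); no other remaining equation mentions S.
Decompose cons/2: 7 =?= 7,  M =?= cons(cons(7,false),cons(3,one)).
Delete trivial equation 7 =?= 7.
Bind M := cons(cons(7,false),cons(3,one)); substituting into the remaining equation gives: op(cons(cons(7,false),cons(3,one)),mk(one,op(3,mk(false,V)))) =?= op(V,mk(one,Y1)).
Decompose op/2: cons(cons(7,false),cons(3,one)) =?= V,  mk(one,op(3,mk(false,V))) =?= mk(one,Y1).
Bind V := cons(cons(7,false),cons(3,one)); substituting into the remaining equation gives: mk(one,op(3,mk(false,cons(cons(7,false),cons(3,one))))) =?= mk(one,Y1). Substituting into the earlier binding gives N := mk(false,cons(cons(7,false),cons(3,one))).
Decompose mk/2: one =?= one,  op(3,mk(false,cons(cons(7,false),cons(3,one)))) =?= Y1.
Delete trivial equation one =?= one.
Bind Y1 := op(3,mk(false,cons(cons(7,false),cons(3,one)))). Substituting into the earlier binding gives S := mk(3,op(3,mk(false,cons(cons(7,false),cons(3,one))))).
MGU = { N ↦ mk(false,cons(cons(7,false),cons(3,one))), X2 ↦ false, A ↦ cons(cons(7,false),cons(3,one)), S ↦ mk(3,op(3,mk(false,cons(cons(7,false),cons(3,one))))), M ↦ cons(cons(7,false),cons(3,one)), V ↦ cons(cons(7,false),cons(3,one)), Y1 ↦ op(3,mk(false,cons(cons(7,false),cons(3,one)))) }, so S ↦ mk(3,op(3,mk(false,cons(cons(7,false),cons(3,one))))).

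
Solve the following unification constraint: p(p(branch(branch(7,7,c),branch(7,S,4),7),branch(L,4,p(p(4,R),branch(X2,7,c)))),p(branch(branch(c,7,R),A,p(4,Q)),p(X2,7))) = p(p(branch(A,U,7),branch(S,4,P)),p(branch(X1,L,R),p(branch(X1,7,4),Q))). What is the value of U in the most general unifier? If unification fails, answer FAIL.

branch(7,branch(7,7,c),4)

Decompose p/2: p(branch(branch(7,7,c),branch(7,S,4),7),branch(L,4,p(p(4,R),branch(X2,7,c)))) = p(branch(A,U,7),branch(S,4,P)),  p(branch(branch(c,7,R),A,p(4,Q)),p(X2,7)) = p(branch(X1,L,R),p(branch(X1,7,4),Q)).
Decompose p/2: branch(branch(7,7,c),branch(7,S,4),7) = branch(A,U,7),  branch(L,4,p(p(4,R),branch(X2,7,c))) = branch(S,4,P).
Decompose branch/3: branch(7,7,c) = A,  branch(7,S,4) = U,  7 = 7.
Bind A := branch(7,7,c); substituting into the one remaining equation that mentions A gives: p(branch(branch(c,7,R),branch(7,7,c),p(4,Q)),p(X2,7)) = p(branch(X1,L,R),p(branch(X1,7,4),Q)).
Bind U := branch(7,S,4); no other remaining equation mentions U.
Delete trivial equation 7 = 7.
Decompose branch/3: L = S,  4 = 4,  p(p(4,R),branch(X2,7,c)) = P.
Bind L := S; substituting into the one remaining equation that mentions L gives: p(branch(branch(c,7,R),branch(7,7,c),p(4,Q)),p(X2,7)) = p(branch(X1,S,R),p(branch(X1,7,4),Q)).
Delete trivial equation 4 = 4.
Bind P := p(p(4,R),branch(X2,7,c)); no other remaining equation mentions P.
Decompose p/2: branch(branch(c,7,R),branch(7,7,c),p(4,Q)) = branch(X1,S,R),  p(X2,7) = p(branch(X1,7,4),Q).
Decompose branch/3: branch(c,7,R) = X1,  branch(7,7,c) = S,  p(4,Q) = R.
Bind X1 := branch(c,7,R); substituting into the one remaining equation that mentions X1 gives: p(X2,7) = p(branch(branch(c,7,R),7,4),Q).
Bind S := branch(7,7,c); no other remaining equation mentions S. Substituting into the earlier bindings gives U := branch(7,branch(7,7,c),4), L := branch(7,7,c).
Bind R := p(4,Q); substituting into the remaining equation gives: p(X2,7) = p(branch(branch(c,7,p(4,Q)),7,4),Q). Substituting into the earlier bindings gives P := p(p(4,p(4,Q)),branch(X2,7,c)), X1 := branch(c,7,p(4,Q)).
Decompose p/2: X2 = branch(branch(c,7,p(4,Q)),7,4),  7 = Q.
Bind X2 := branch(branch(c,7,p(4,Q)),7,4); no other remaining equation mentions X2. Substituting into the earlier binding gives P := p(p(4,p(4,Q)),branch(branch(branch(c,7,p(4,Q)),7,4),7,c)).
Bind Q := 7. Substituting into the earlier bindings gives P := p(p(4,p(4,7)),branch(branch(branch(c,7,p(4,7)),7,4),7,c)), X1 := branch(c,7,p(4,7)), R := p(4,7), X2 := branch(branch(c,7,p(4,7)),7,4).
MGU = { A := branch(7,7,c), U := branch(7,branch(7,7,c),4), L := branch(7,7,c), P := p(p(4,p(4,7)),branch(branch(branch(c,7,p(4,7)),7,4),7,c)), X1 := branch(c,7,p(4,7)), S := branch(7,7,c), R := p(4,7), X2 := branch(branch(c,7,p(4,7)),7,4), Q := 7 }, so U := branch(7,branch(7,7,c),4).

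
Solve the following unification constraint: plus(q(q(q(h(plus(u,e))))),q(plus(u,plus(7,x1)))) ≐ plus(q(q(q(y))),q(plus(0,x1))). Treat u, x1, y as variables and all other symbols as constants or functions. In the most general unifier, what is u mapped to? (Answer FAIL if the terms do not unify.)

Decompose plus/2: q(q(q(h(plus(u,e))))) ≐ q(q(q(y))),  q(plus(u,plus(7,x1))) ≐ q(plus(0,x1)).
Decompose q/1: q(q(h(plus(u,e)))) ≐ q(q(y)).
Decompose q/1: q(h(plus(u,e))) ≐ q(y).
Decompose q/1: h(plus(u,e)) ≐ y.
Bind y := h(plus(u,e)); no other remaining equation mentions y.
Decompose q/1: plus(u,plus(7,x1)) ≐ plus(0,x1).
Decompose plus/2: u ≐ 0,  plus(7,x1) ≐ x1.
Bind u := 0; no other remaining equation mentions u. Substituting into the earlier binding gives y := h(plus(0,e)).
Occurs check fails: x1 occurs in plus(7,x1); the equation x1 ≐ plus(7,x1) has no finite solution.

FAIL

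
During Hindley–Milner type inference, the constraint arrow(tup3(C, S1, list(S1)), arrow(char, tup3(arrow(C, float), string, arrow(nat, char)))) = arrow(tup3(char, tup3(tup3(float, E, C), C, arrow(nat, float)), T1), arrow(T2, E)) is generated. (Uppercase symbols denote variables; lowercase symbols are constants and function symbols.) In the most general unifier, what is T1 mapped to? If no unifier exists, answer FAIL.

list(tup3(tup3(float, tup3(arrow(char, float), string, arrow(nat, char)), char), char, arrow(nat, float)))

Decompose arrow/2: tup3(C, S1, list(S1)) = tup3(char, tup3(tup3(float, E, C), C, arrow(nat, float)), T1),  arrow(char, tup3(arrow(C, float), string, arrow(nat, char))) = arrow(T2, E).
Decompose tup3/3: C = char,  S1 = tup3(tup3(float, E, C), C, arrow(nat, float)),  list(S1) = T1.
Bind C := char; substituting into the 2 remaining equations that mention C gives: S1 = tup3(tup3(float, E, char), char, arrow(nat, float)),  arrow(char, tup3(arrow(char, float), string, arrow(nat, char))) = arrow(T2, E).
Bind S1 := tup3(tup3(float, E, char), char, arrow(nat, float)); substituting into the one remaining equation that mentions S1 gives: list(tup3(tup3(float, E, char), char, arrow(nat, float))) = T1.
Bind T1 := list(tup3(tup3(float, E, char), char, arrow(nat, float))); no other remaining equation mentions T1.
Decompose arrow/2: char = T2,  tup3(arrow(char, float), string, arrow(nat, char)) = E.
Bind T2 := char; no other remaining equation mentions T2.
Bind E := tup3(arrow(char, float), string, arrow(nat, char)). Substituting into the earlier bindings gives S1 := tup3(tup3(float, tup3(arrow(char, float), string, arrow(nat, char)), char), char, arrow(nat, float)), T1 := list(tup3(tup3(float, tup3(arrow(char, float), string, arrow(nat, char)), char), char, arrow(nat, float))).
MGU = { C ↦ char, S1 ↦ tup3(tup3(float, tup3(arrow(char, float), string, arrow(nat, char)), char), char, arrow(nat, float)), T1 ↦ list(tup3(tup3(float, tup3(arrow(char, float), string, arrow(nat, char)), char), char, arrow(nat, float))), T2 ↦ char, E ↦ tup3(arrow(char, float), string, arrow(nat, char)) }, so T1 ↦ list(tup3(tup3(float, tup3(arrow(char, float), string, arrow(nat, char)), char), char, arrow(nat, float))).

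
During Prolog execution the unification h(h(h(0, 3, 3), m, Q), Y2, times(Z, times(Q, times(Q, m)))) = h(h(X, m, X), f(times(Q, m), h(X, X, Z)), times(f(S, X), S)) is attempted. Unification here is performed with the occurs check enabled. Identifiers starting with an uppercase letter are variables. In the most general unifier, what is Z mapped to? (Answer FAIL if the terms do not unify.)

f(times(h(0, 3, 3), times(h(0, 3, 3), m)), h(0, 3, 3))

Decompose h/3: h(h(0, 3, 3), m, Q) = h(X, m, X),  Y2 = f(times(Q, m), h(X, X, Z)),  times(Z, times(Q, times(Q, m))) = times(f(S, X), S).
Decompose h/3: h(0, 3, 3) = X,  m = m,  Q = X.
Bind X := h(0, 3, 3); substituting into the 3 remaining equations that mention X gives: Q = h(0, 3, 3),  Y2 = f(times(Q, m), h(h(0, 3, 3), h(0, 3, 3), Z)),  times(Z, times(Q, times(Q, m))) = times(f(S, h(0, 3, 3)), S).
Delete trivial equation m = m.
Bind Q := h(0, 3, 3); substituting into the remaining equations gives: Y2 = f(times(h(0, 3, 3), m), h(h(0, 3, 3), h(0, 3, 3), Z)),  times(Z, times(h(0, 3, 3), times(h(0, 3, 3), m))) = times(f(S, h(0, 3, 3)), S).
Bind Y2 := f(times(h(0, 3, 3), m), h(h(0, 3, 3), h(0, 3, 3), Z)); no other remaining equation mentions Y2.
Decompose times/2: Z = f(S, h(0, 3, 3)),  times(h(0, 3, 3), times(h(0, 3, 3), m)) = S.
Bind Z := f(S, h(0, 3, 3)); no other remaining equation mentions Z. Substituting into the earlier binding gives Y2 := f(times(h(0, 3, 3), m), h(h(0, 3, 3), h(0, 3, 3), f(S, h(0, 3, 3)))).
Bind S := times(h(0, 3, 3), times(h(0, 3, 3), m)). Substituting into the earlier bindings gives Y2 := f(times(h(0, 3, 3), m), h(h(0, 3, 3), h(0, 3, 3), f(times(h(0, 3, 3), times(h(0, 3, 3), m)), h(0, 3, 3)))), Z := f(times(h(0, 3, 3), times(h(0, 3, 3), m)), h(0, 3, 3)).
MGU = { X = h(0, 3, 3), Q = h(0, 3, 3), Y2 = f(times(h(0, 3, 3), m), h(h(0, 3, 3), h(0, 3, 3), f(times(h(0, 3, 3), times(h(0, 3, 3), m)), h(0, 3, 3)))), Z = f(times(h(0, 3, 3), times(h(0, 3, 3), m)), h(0, 3, 3)), S = times(h(0, 3, 3), times(h(0, 3, 3), m)) }, so Z = f(times(h(0, 3, 3), times(h(0, 3, 3), m)), h(0, 3, 3)).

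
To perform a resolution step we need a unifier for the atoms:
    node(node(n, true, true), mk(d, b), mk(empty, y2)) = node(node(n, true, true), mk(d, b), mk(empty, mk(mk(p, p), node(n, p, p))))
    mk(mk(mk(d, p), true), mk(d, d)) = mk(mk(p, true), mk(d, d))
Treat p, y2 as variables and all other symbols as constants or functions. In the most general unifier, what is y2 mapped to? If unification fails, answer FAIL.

FAIL

Decompose node/3: node(n, true, true) = node(n, true, true),  mk(d, b) = mk(d, b),  mk(empty, y2) = mk(empty, mk(mk(p, p), node(n, p, p))).
Delete trivial equation node(n, true, true) = node(n, true, true).
Delete trivial equation mk(d, b) = mk(d, b).
Decompose mk/2: empty = empty,  y2 = mk(mk(p, p), node(n, p, p)).
Delete trivial equation empty = empty.
Bind y2 := mk(mk(p, p), node(n, p, p)); no other remaining equation mentions y2.
Decompose mk/2: mk(mk(d, p), true) = mk(p, true),  mk(d, d) = mk(d, d).
Decompose mk/2: mk(d, p) = p,  true = true.
Occurs check fails: p occurs in mk(d, p); the equation p = mk(d, p) has no finite solution.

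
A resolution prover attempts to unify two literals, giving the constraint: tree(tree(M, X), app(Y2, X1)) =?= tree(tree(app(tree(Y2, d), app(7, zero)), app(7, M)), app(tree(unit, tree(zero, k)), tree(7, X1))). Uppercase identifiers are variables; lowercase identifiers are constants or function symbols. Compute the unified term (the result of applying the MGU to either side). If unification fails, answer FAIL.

FAIL

Decompose tree/2: tree(M, X) =?= tree(app(tree(Y2, d), app(7, zero)), app(7, M)),  app(Y2, X1) =?= app(tree(unit, tree(zero, k)), tree(7, X1)).
Decompose tree/2: M =?= app(tree(Y2, d), app(7, zero)),  X =?= app(7, M).
Bind M := app(tree(Y2, d), app(7, zero)); substituting into the one remaining equation that mentions M gives: X =?= app(7, app(tree(Y2, d), app(7, zero))).
Bind X := app(7, app(tree(Y2, d), app(7, zero))); no other remaining equation mentions X.
Decompose app/2: Y2 =?= tree(unit, tree(zero, k)),  X1 =?= tree(7, X1).
Bind Y2 := tree(unit, tree(zero, k)); no other remaining equation mentions Y2. Substituting into the earlier bindings gives M := app(tree(tree(unit, tree(zero, k)), d), app(7, zero)), X := app(7, app(tree(tree(unit, tree(zero, k)), d), app(7, zero))).
Occurs check fails: X1 occurs in tree(7, X1); the equation X1 =?= tree(7, X1) has no finite solution.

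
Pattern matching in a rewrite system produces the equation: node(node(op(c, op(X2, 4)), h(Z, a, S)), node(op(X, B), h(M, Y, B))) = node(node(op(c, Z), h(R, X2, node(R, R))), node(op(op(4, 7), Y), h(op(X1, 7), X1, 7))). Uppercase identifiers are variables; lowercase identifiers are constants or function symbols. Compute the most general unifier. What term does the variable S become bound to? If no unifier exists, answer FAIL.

node(op(a, 4), op(a, 4))

Decompose node/2: node(op(c, op(X2, 4)), h(Z, a, S)) = node(op(c, Z), h(R, X2, node(R, R))),  node(op(X, B), h(M, Y, B)) = node(op(op(4, 7), Y), h(op(X1, 7), X1, 7)).
Decompose node/2: op(c, op(X2, 4)) = op(c, Z),  h(Z, a, S) = h(R, X2, node(R, R)).
Decompose op/2: c = c,  op(X2, 4) = Z.
Delete trivial equation c = c.
Bind Z := op(X2, 4); substituting into the one remaining equation that mentions Z gives: h(op(X2, 4), a, S) = h(R, X2, node(R, R)).
Decompose h/3: op(X2, 4) = R,  a = X2,  S = node(R, R).
Bind R := op(X2, 4); substituting into the one remaining equation that mentions R gives: S = node(op(X2, 4), op(X2, 4)).
Bind X2 := a; substituting into the one remaining equation that mentions X2 gives: S = node(op(a, 4), op(a, 4)). Substituting into the earlier bindings gives Z := op(a, 4), R := op(a, 4).
Bind S := node(op(a, 4), op(a, 4)); no other remaining equation mentions S.
Decompose node/2: op(X, B) = op(op(4, 7), Y),  h(M, Y, B) = h(op(X1, 7), X1, 7).
Decompose op/2: X = op(4, 7),  B = Y.
Bind X := op(4, 7); no other remaining equation mentions X.
Bind B := Y; substituting into the remaining equation gives: h(M, Y, Y) = h(op(X1, 7), X1, 7).
Decompose h/3: M = op(X1, 7),  Y = X1,  Y = 7.
Bind M := op(X1, 7); no other remaining equation mentions M.
Bind Y := X1; substituting into the remaining equation gives: X1 = 7. Substituting into the earlier binding gives B := X1.
Bind X1 := 7. Substituting into the earlier bindings gives B := 7, M := op(7, 7), Y := 7.
MGU = { Z ↦ op(a, 4), R ↦ op(a, 4), X2 ↦ a, S ↦ node(op(a, 4), op(a, 4)), X ↦ op(4, 7), B ↦ 7, M ↦ op(7, 7), Y ↦ 7, X1 ↦ 7 }, so S ↦ node(op(a, 4), op(a, 4)).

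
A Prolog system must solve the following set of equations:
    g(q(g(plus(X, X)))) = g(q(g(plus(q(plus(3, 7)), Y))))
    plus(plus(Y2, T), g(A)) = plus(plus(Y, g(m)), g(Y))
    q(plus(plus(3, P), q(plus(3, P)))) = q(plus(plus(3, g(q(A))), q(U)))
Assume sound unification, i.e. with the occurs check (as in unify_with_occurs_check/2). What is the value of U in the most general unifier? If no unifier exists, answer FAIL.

Decompose g/1: q(g(plus(X, X))) = q(g(plus(q(plus(3, 7)), Y))).
Decompose q/1: g(plus(X, X)) = g(plus(q(plus(3, 7)), Y)).
Decompose g/1: plus(X, X) = plus(q(plus(3, 7)), Y).
Decompose plus/2: X = q(plus(3, 7)),  X = Y.
Bind X := q(plus(3, 7)); substituting into the one remaining equation that mentions X gives: q(plus(3, 7)) = Y.
Bind Y := q(plus(3, 7)); substituting into the one remaining equation that mentions Y gives: plus(plus(Y2, T), g(A)) = plus(plus(q(plus(3, 7)), g(m)), g(q(plus(3, 7)))).
Decompose plus/2: plus(Y2, T) = plus(q(plus(3, 7)), g(m)),  g(A) = g(q(plus(3, 7))).
Decompose plus/2: Y2 = q(plus(3, 7)),  T = g(m).
Bind Y2 := q(plus(3, 7)); no other remaining equation mentions Y2.
Bind T := g(m); no other remaining equation mentions T.
Decompose g/1: A = q(plus(3, 7)).
Bind A := q(plus(3, 7)); substituting into the remaining equation gives: q(plus(plus(3, P), q(plus(3, P)))) = q(plus(plus(3, g(q(q(plus(3, 7))))), q(U))).
Decompose q/1: plus(plus(3, P), q(plus(3, P))) = plus(plus(3, g(q(q(plus(3, 7))))), q(U)).
Decompose plus/2: plus(3, P) = plus(3, g(q(q(plus(3, 7))))),  q(plus(3, P)) = q(U).
Decompose plus/2: 3 = 3,  P = g(q(q(plus(3, 7)))).
Delete trivial equation 3 = 3.
Bind P := g(q(q(plus(3, 7)))); substituting into the remaining equation gives: q(plus(3, g(q(q(plus(3, 7)))))) = q(U).
Decompose q/1: plus(3, g(q(q(plus(3, 7))))) = U.
Bind U := plus(3, g(q(q(plus(3, 7))))).
MGU = { X ↦ q(plus(3, 7)), Y ↦ q(plus(3, 7)), Y2 ↦ q(plus(3, 7)), T ↦ g(m), A ↦ q(plus(3, 7)), P ↦ g(q(q(plus(3, 7)))), U ↦ plus(3, g(q(q(plus(3, 7))))) }, so U ↦ plus(3, g(q(q(plus(3, 7))))).

plus(3, g(q(q(plus(3, 7)))))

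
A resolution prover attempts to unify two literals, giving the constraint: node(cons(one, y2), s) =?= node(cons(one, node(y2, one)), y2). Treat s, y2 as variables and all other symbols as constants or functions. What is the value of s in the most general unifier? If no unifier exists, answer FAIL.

FAIL

Decompose node/2: cons(one, y2) =?= cons(one, node(y2, one)),  s =?= y2.
Decompose cons/2: one =?= one,  y2 =?= node(y2, one).
Delete trivial equation one =?= one.
Occurs check fails: y2 occurs in node(y2, one); the equation y2 =?= node(y2, one) has no finite solution.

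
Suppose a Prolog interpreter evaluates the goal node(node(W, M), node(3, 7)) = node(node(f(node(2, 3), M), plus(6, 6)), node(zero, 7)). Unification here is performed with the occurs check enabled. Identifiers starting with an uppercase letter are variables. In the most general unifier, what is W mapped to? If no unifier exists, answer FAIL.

Decompose node/2: node(W, M) = node(f(node(2, 3), M), plus(6, 6)),  node(3, 7) = node(zero, 7).
Decompose node/2: W = f(node(2, 3), M),  M = plus(6, 6).
Bind W := f(node(2, 3), M); no other remaining equation mentions W.
Bind M := plus(6, 6); no other remaining equation mentions M. Substituting into the earlier binding gives W := f(node(2, 3), plus(6, 6)).
Decompose node/2: 3 = zero,  7 = 7.
Clash: constants 3 and zero differ; no unifier exists.

FAIL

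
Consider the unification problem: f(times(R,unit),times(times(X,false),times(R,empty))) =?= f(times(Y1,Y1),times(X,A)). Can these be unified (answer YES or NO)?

Decompose f/2: times(R,unit) =?= times(Y1,Y1),  times(times(X,false),times(R,empty)) =?= times(X,A).
Decompose times/2: R =?= Y1,  unit =?= Y1.
Bind R := Y1; substituting into the one remaining equation that mentions R gives: times(times(X,false),times(Y1,empty)) =?= times(X,A).
Bind Y1 := unit; substituting into the remaining equation gives: times(times(X,false),times(unit,empty)) =?= times(X,A). Substituting into the earlier binding gives R := unit.
Decompose times/2: times(X,false) =?= X,  times(unit,empty) =?= A.
Occurs check fails: X occurs in times(X,false); the equation X =?= times(X,false) has no finite solution.

NO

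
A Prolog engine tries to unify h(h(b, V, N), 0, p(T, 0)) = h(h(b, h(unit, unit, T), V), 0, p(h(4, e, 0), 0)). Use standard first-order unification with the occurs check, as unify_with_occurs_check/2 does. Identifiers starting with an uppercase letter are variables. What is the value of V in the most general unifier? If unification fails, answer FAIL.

h(unit, unit, h(4, e, 0))

Decompose h/3: h(b, V, N) = h(b, h(unit, unit, T), V),  0 = 0,  p(T, 0) = p(h(4, e, 0), 0).
Decompose h/3: b = b,  V = h(unit, unit, T),  N = V.
Delete trivial equation b = b.
Bind V := h(unit, unit, T); substituting into the one remaining equation that mentions V gives: N = h(unit, unit, T).
Bind N := h(unit, unit, T); no other remaining equation mentions N.
Delete trivial equation 0 = 0.
Decompose p/2: T = h(4, e, 0),  0 = 0.
Bind T := h(4, e, 0); no other remaining equation mentions T. Substituting into the earlier bindings gives V := h(unit, unit, h(4, e, 0)), N := h(unit, unit, h(4, e, 0)).
Delete trivial equation 0 = 0.
MGU = { V -> h(unit, unit, h(4, e, 0)), N -> h(unit, unit, h(4, e, 0)), T -> h(4, e, 0) }, so V -> h(unit, unit, h(4, e, 0)).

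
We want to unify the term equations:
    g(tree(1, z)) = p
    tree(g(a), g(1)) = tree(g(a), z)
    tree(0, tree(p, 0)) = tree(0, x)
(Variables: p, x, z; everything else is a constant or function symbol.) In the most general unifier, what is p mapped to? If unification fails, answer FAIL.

g(tree(1, g(1)))

Bind p := g(tree(1, z)); substituting into the one remaining equation that mentions p gives: tree(0, tree(g(tree(1, z)), 0)) = tree(0, x).
Decompose tree/2: g(a) = g(a),  g(1) = z.
Delete trivial equation g(a) = g(a).
Bind z := g(1); substituting into the remaining equation gives: tree(0, tree(g(tree(1, g(1))), 0)) = tree(0, x). Substituting into the earlier binding gives p := g(tree(1, g(1))).
Decompose tree/2: 0 = 0,  tree(g(tree(1, g(1))), 0) = x.
Delete trivial equation 0 = 0.
Bind x := tree(g(tree(1, g(1))), 0).
MGU = { p -> g(tree(1, g(1))), z -> g(1), x -> tree(g(tree(1, g(1))), 0) }, so p -> g(tree(1, g(1))).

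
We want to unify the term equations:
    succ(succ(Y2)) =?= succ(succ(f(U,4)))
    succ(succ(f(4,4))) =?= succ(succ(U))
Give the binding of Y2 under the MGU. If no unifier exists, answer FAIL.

f(f(4,4),4)

Decompose succ/1: succ(Y2) =?= succ(f(U,4)).
Decompose succ/1: Y2 =?= f(U,4).
Bind Y2 := f(U,4); no other remaining equation mentions Y2.
Decompose succ/1: succ(f(4,4)) =?= succ(U).
Decompose succ/1: f(4,4) =?= U.
Bind U := f(4,4). Substituting into the earlier binding gives Y2 := f(f(4,4),4).
MGU = { Y2 ↦ f(f(4,4),4), U ↦ f(4,4) }, so Y2 ↦ f(f(4,4),4).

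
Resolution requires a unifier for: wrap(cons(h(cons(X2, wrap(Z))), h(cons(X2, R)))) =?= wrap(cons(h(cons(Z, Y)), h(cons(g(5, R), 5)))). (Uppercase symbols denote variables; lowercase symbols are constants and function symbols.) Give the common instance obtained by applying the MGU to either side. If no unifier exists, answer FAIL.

Decompose wrap/1: cons(h(cons(X2, wrap(Z))), h(cons(X2, R))) =?= cons(h(cons(Z, Y)), h(cons(g(5, R), 5))).
Decompose cons/2: h(cons(X2, wrap(Z))) =?= h(cons(Z, Y)),  h(cons(X2, R)) =?= h(cons(g(5, R), 5)).
Decompose h/1: cons(X2, wrap(Z)) =?= cons(Z, Y).
Decompose cons/2: X2 =?= Z,  wrap(Z) =?= Y.
Bind X2 := Z; substituting into the one remaining equation that mentions X2 gives: h(cons(Z, R)) =?= h(cons(g(5, R), 5)).
Bind Y := wrap(Z); no other remaining equation mentions Y.
Decompose h/1: cons(Z, R) =?= cons(g(5, R), 5).
Decompose cons/2: Z =?= g(5, R),  R =?= 5.
Bind Z := g(5, R); no other remaining equation mentions Z. Substituting into the earlier bindings gives X2 := g(5, R), Y := wrap(g(5, R)).
Bind R := 5. Substituting into the earlier bindings gives X2 := g(5, 5), Y := wrap(g(5, 5)), Z := g(5, 5).
Applying the MGU to either side gives wrap(cons(h(cons(g(5, 5), wrap(g(5, 5)))), h(cons(g(5, 5), 5)))).

wrap(cons(h(cons(g(5, 5), wrap(g(5, 5)))), h(cons(g(5, 5), 5))))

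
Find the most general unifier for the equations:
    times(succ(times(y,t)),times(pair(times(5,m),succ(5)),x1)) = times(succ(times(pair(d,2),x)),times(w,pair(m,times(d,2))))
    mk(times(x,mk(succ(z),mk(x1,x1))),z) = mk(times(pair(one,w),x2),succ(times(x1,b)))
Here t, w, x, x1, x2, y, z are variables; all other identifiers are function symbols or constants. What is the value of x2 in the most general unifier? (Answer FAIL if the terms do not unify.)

mk(succ(succ(times(pair(m,times(d,2)),b))),mk(pair(m,times(d,2)),pair(m,times(d,2))))

Decompose times/2: succ(times(y,t)) = succ(times(pair(d,2),x)),  times(pair(times(5,m),succ(5)),x1) = times(w,pair(m,times(d,2))).
Decompose succ/1: times(y,t) = times(pair(d,2),x).
Decompose times/2: y = pair(d,2),  t = x.
Bind y := pair(d,2); no other remaining equation mentions y.
Bind t := x; no other remaining equation mentions t.
Decompose times/2: pair(times(5,m),succ(5)) = w,  x1 = pair(m,times(d,2)).
Bind w := pair(times(5,m),succ(5)); substituting into the one remaining equation that mentions w gives: mk(times(x,mk(succ(z),mk(x1,x1))),z) = mk(times(pair(one,pair(times(5,m),succ(5))),x2),succ(times(x1,b))).
Bind x1 := pair(m,times(d,2)); substituting into the remaining equation gives: mk(times(x,mk(succ(z),mk(pair(m,times(d,2)),pair(m,times(d,2))))),z) = mk(times(pair(one,pair(times(5,m),succ(5))),x2),succ(times(pair(m,times(d,2)),b))).
Decompose mk/2: times(x,mk(succ(z),mk(pair(m,times(d,2)),pair(m,times(d,2))))) = times(pair(one,pair(times(5,m),succ(5))),x2),  z = succ(times(pair(m,times(d,2)),b)).
Decompose times/2: x = pair(one,pair(times(5,m),succ(5))),  mk(succ(z),mk(pair(m,times(d,2)),pair(m,times(d,2)))) = x2.
Bind x := pair(one,pair(times(5,m),succ(5))); no other remaining equation mentions x. Substituting into the earlier binding gives t := pair(one,pair(times(5,m),succ(5))).
Bind x2 := mk(succ(z),mk(pair(m,times(d,2)),pair(m,times(d,2)))); no other remaining equation mentions x2.
Bind z := succ(times(pair(m,times(d,2)),b)). Substituting into the earlier binding gives x2 := mk(succ(succ(times(pair(m,times(d,2)),b))),mk(pair(m,times(d,2)),pair(m,times(d,2)))).
MGU = { y -> pair(d,2), t -> pair(one,pair(times(5,m),succ(5))), w -> pair(times(5,m),succ(5)), x1 -> pair(m,times(d,2)), x -> pair(one,pair(times(5,m),succ(5))), x2 -> mk(succ(succ(times(pair(m,times(d,2)),b))),mk(pair(m,times(d,2)),pair(m,times(d,2)))), z -> succ(times(pair(m,times(d,2)),b)) }, so x2 -> mk(succ(succ(times(pair(m,times(d,2)),b))),mk(pair(m,times(d,2)),pair(m,times(d,2)))).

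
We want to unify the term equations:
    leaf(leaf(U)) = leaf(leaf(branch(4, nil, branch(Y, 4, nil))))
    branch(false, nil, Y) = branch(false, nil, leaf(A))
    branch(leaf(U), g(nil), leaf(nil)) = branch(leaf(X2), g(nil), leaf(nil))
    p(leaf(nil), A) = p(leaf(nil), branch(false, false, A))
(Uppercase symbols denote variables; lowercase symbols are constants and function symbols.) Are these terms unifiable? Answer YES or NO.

NO

Decompose leaf/1: leaf(U) = leaf(branch(4, nil, branch(Y, 4, nil))).
Decompose leaf/1: U = branch(4, nil, branch(Y, 4, nil)).
Bind U := branch(4, nil, branch(Y, 4, nil)); substituting into the one remaining equation that mentions U gives: branch(leaf(branch(4, nil, branch(Y, 4, nil))), g(nil), leaf(nil)) = branch(leaf(X2), g(nil), leaf(nil)).
Decompose branch/3: false = false,  nil = nil,  Y = leaf(A).
Delete trivial equation false = false.
Delete trivial equation nil = nil.
Bind Y := leaf(A); substituting into the one remaining equation that mentions Y gives: branch(leaf(branch(4, nil, branch(leaf(A), 4, nil))), g(nil), leaf(nil)) = branch(leaf(X2), g(nil), leaf(nil)). Substituting into the earlier binding gives U := branch(4, nil, branch(leaf(A), 4, nil)).
Decompose branch/3: leaf(branch(4, nil, branch(leaf(A), 4, nil))) = leaf(X2),  g(nil) = g(nil),  leaf(nil) = leaf(nil).
Decompose leaf/1: branch(4, nil, branch(leaf(A), 4, nil)) = X2.
Bind X2 := branch(4, nil, branch(leaf(A), 4, nil)); no other remaining equation mentions X2.
Delete trivial equation g(nil) = g(nil).
Delete trivial equation leaf(nil) = leaf(nil).
Decompose p/2: leaf(nil) = leaf(nil),  A = branch(false, false, A).
Delete trivial equation leaf(nil) = leaf(nil).
Occurs check fails: A occurs in branch(false, false, A); the equation A = branch(false, false, A) has no finite solution.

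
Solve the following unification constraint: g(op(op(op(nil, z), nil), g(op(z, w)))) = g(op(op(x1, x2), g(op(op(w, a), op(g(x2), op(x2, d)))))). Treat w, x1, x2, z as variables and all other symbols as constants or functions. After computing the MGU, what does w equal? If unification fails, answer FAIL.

Decompose g/1: op(op(op(nil, z), nil), g(op(z, w))) = op(op(x1, x2), g(op(op(w, a), op(g(x2), op(x2, d))))).
Decompose op/2: op(op(nil, z), nil) = op(x1, x2),  g(op(z, w)) = g(op(op(w, a), op(g(x2), op(x2, d)))).
Decompose op/2: op(nil, z) = x1,  nil = x2.
Bind x1 := op(nil, z); no other remaining equation mentions x1.
Bind x2 := nil; substituting into the remaining equation gives: g(op(z, w)) = g(op(op(w, a), op(g(nil), op(nil, d)))).
Decompose g/1: op(z, w) = op(op(w, a), op(g(nil), op(nil, d))).
Decompose op/2: z = op(w, a),  w = op(g(nil), op(nil, d)).
Bind z := op(w, a); no other remaining equation mentions z. Substituting into the earlier binding gives x1 := op(nil, op(w, a)).
Bind w := op(g(nil), op(nil, d)). Substituting into the earlier bindings gives x1 := op(nil, op(op(g(nil), op(nil, d)), a)), z := op(op(g(nil), op(nil, d)), a).
MGU = { x1 ↦ op(nil, op(op(g(nil), op(nil, d)), a)), x2 ↦ nil, z ↦ op(op(g(nil), op(nil, d)), a), w ↦ op(g(nil), op(nil, d)) }, so w ↦ op(g(nil), op(nil, d)).

op(g(nil), op(nil, d))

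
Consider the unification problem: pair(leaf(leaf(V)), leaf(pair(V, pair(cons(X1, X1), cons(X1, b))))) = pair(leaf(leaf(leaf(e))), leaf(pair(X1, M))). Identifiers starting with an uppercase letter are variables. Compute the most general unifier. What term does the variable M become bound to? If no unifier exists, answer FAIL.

Decompose pair/2: leaf(leaf(V)) = leaf(leaf(leaf(e))),  leaf(pair(V, pair(cons(X1, X1), cons(X1, b)))) = leaf(pair(X1, M)).
Decompose leaf/1: leaf(V) = leaf(leaf(e)).
Decompose leaf/1: V = leaf(e).
Bind V := leaf(e); substituting into the remaining equation gives: leaf(pair(leaf(e), pair(cons(X1, X1), cons(X1, b)))) = leaf(pair(X1, M)).
Decompose leaf/1: pair(leaf(e), pair(cons(X1, X1), cons(X1, b))) = pair(X1, M).
Decompose pair/2: leaf(e) = X1,  pair(cons(X1, X1), cons(X1, b)) = M.
Bind X1 := leaf(e); substituting into the remaining equation gives: pair(cons(leaf(e), leaf(e)), cons(leaf(e), b)) = M.
Bind M := pair(cons(leaf(e), leaf(e)), cons(leaf(e), b)).
MGU = { V := leaf(e), X1 := leaf(e), M := pair(cons(leaf(e), leaf(e)), cons(leaf(e), b)) }, so M := pair(cons(leaf(e), leaf(e)), cons(leaf(e), b)).

pair(cons(leaf(e), leaf(e)), cons(leaf(e), b))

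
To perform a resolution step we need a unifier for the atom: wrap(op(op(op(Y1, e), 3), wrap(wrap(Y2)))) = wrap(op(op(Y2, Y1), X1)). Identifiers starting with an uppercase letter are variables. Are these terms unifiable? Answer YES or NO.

YES

Decompose wrap/1: op(op(op(Y1, e), 3), wrap(wrap(Y2))) = op(op(Y2, Y1), X1).
Decompose op/2: op(op(Y1, e), 3) = op(Y2, Y1),  wrap(wrap(Y2)) = X1.
Decompose op/2: op(Y1, e) = Y2,  3 = Y1.
Bind Y2 := op(Y1, e); substituting into the one remaining equation that mentions Y2 gives: wrap(wrap(op(Y1, e))) = X1.
Bind Y1 := 3; substituting into the remaining equation gives: wrap(wrap(op(3, e))) = X1. Substituting into the earlier binding gives Y2 := op(3, e).
Bind X1 := wrap(wrap(op(3, e))).
No equations remain and no clash or occurs-check failure arose, so a unifier exists.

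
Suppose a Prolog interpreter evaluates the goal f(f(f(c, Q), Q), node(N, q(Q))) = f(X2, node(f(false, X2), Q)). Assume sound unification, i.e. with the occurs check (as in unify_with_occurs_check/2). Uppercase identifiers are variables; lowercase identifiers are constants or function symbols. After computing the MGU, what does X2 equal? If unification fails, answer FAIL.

FAIL

Decompose f/2: f(f(c, Q), Q) = X2,  node(N, q(Q)) = node(f(false, X2), Q).
Bind X2 := f(f(c, Q), Q); substituting into the remaining equation gives: node(N, q(Q)) = node(f(false, f(f(c, Q), Q)), Q).
Decompose node/2: N = f(false, f(f(c, Q), Q)),  q(Q) = Q.
Bind N := f(false, f(f(c, Q), Q)); no other remaining equation mentions N.
Occurs check fails: Q occurs in q(Q); the equation Q = q(Q) has no finite solution.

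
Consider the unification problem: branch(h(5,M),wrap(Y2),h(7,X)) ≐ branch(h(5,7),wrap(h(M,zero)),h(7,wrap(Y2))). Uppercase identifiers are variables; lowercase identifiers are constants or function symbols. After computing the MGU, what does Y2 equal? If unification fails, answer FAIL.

h(7,zero)

Decompose branch/3: h(5,M) ≐ h(5,7),  wrap(Y2) ≐ wrap(h(M,zero)),  h(7,X) ≐ h(7,wrap(Y2)).
Decompose h/2: 5 ≐ 5,  M ≐ 7.
Delete trivial equation 5 ≐ 5.
Bind M := 7; substituting into the one remaining equation that mentions M gives: wrap(Y2) ≐ wrap(h(7,zero)).
Decompose wrap/1: Y2 ≐ h(7,zero).
Bind Y2 := h(7,zero); substituting into the remaining equation gives: h(7,X) ≐ h(7,wrap(h(7,zero))).
Decompose h/2: 7 ≐ 7,  X ≐ wrap(h(7,zero)).
Delete trivial equation 7 ≐ 7.
Bind X := wrap(h(7,zero)).
MGU = { M -> 7, Y2 -> h(7,zero), X -> wrap(h(7,zero)) }, so Y2 -> h(7,zero).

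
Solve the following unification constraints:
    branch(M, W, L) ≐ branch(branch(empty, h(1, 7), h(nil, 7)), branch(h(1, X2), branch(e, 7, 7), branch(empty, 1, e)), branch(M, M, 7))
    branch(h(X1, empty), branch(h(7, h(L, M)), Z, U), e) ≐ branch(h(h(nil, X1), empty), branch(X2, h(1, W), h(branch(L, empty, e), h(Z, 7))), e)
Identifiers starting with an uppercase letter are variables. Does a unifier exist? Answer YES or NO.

Decompose branch/3: M ≐ branch(empty, h(1, 7), h(nil, 7)),  W ≐ branch(h(1, X2), branch(e, 7, 7), branch(empty, 1, e)),  L ≐ branch(M, M, 7).
Bind M := branch(empty, h(1, 7), h(nil, 7)); substituting into the 2 remaining equations that mention M gives: L ≐ branch(branch(empty, h(1, 7), h(nil, 7)), branch(empty, h(1, 7), h(nil, 7)), 7),  branch(h(X1, empty), branch(h(7, h(L, branch(empty, h(1, 7), h(nil, 7)))), Z, U), e) ≐ branch(h(h(nil, X1), empty), branch(X2, h(1, W), h(branch(L, empty, e), h(Z, 7))), e).
Bind W := branch(h(1, X2), branch(e, 7, 7), branch(empty, 1, e)); substituting into the one remaining equation that mentions W gives: branch(h(X1, empty), branch(h(7, h(L, branch(empty, h(1, 7), h(nil, 7)))), Z, U), e) ≐ branch(h(h(nil, X1), empty), branch(X2, h(1, branch(h(1, X2), branch(e, 7, 7), branch(empty, 1, e))), h(branch(L, empty, e), h(Z, 7))), e).
Bind L := branch(branch(empty, h(1, 7), h(nil, 7)), branch(empty, h(1, 7), h(nil, 7)), 7); substituting into the remaining equation gives: branch(h(X1, empty), branch(h(7, h(branch(branch(empty, h(1, 7), h(nil, 7)), branch(empty, h(1, 7), h(nil, 7)), 7), branch(empty, h(1, 7), h(nil, 7)))), Z, U), e) ≐ branch(h(h(nil, X1), empty), branch(X2, h(1, branch(h(1, X2), branch(e, 7, 7), branch(empty, 1, e))), h(branch(branch(branch(empty, h(1, 7), h(nil, 7)), branch(empty, h(1, 7), h(nil, 7)), 7), empty, e), h(Z, 7))), e).
Decompose branch/3: h(X1, empty) ≐ h(h(nil, X1), empty),  branch(h(7, h(branch(branch(empty, h(1, 7), h(nil, 7)), branch(empty, h(1, 7), h(nil, 7)), 7), branch(empty, h(1, 7), h(nil, 7)))), Z, U) ≐ branch(X2, h(1, branch(h(1, X2), branch(e, 7, 7), branch(empty, 1, e))), h(branch(branch(branch(empty, h(1, 7), h(nil, 7)), branch(empty, h(1, 7), h(nil, 7)), 7), empty, e), h(Z, 7))),  e ≐ e.
Decompose h/2: X1 ≐ h(nil, X1),  empty ≐ empty.
Occurs check fails: X1 occurs in h(nil, X1); the equation X1 ≐ h(nil, X1) has no finite solution.

NO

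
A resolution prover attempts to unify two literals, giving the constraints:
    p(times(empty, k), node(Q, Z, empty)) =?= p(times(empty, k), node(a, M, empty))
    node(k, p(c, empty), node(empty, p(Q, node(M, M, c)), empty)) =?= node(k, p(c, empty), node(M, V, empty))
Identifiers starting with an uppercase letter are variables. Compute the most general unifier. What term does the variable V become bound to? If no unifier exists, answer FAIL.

p(a, node(empty, empty, c))

Decompose p/2: times(empty, k) =?= times(empty, k),  node(Q, Z, empty) =?= node(a, M, empty).
Delete trivial equation times(empty, k) =?= times(empty, k).
Decompose node/3: Q =?= a,  Z =?= M,  empty =?= empty.
Bind Q := a; substituting into the one remaining equation that mentions Q gives: node(k, p(c, empty), node(empty, p(a, node(M, M, c)), empty)) =?= node(k, p(c, empty), node(M, V, empty)).
Bind Z := M; no other remaining equation mentions Z.
Delete trivial equation empty =?= empty.
Decompose node/3: k =?= k,  p(c, empty) =?= p(c, empty),  node(empty, p(a, node(M, M, c)), empty) =?= node(M, V, empty).
Delete trivial equation k =?= k.
Delete trivial equation p(c, empty) =?= p(c, empty).
Decompose node/3: empty =?= M,  p(a, node(M, M, c)) =?= V,  empty =?= empty.
Bind M := empty; substituting into the one remaining equation that mentions M gives: p(a, node(empty, empty, c)) =?= V. Substituting into the earlier binding gives Z := empty.
Bind V := p(a, node(empty, empty, c)); no other remaining equation mentions V.
Delete trivial equation empty =?= empty.
MGU = { Q := a, Z := empty, M := empty, V := p(a, node(empty, empty, c)) }, so V := p(a, node(empty, empty, c)).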